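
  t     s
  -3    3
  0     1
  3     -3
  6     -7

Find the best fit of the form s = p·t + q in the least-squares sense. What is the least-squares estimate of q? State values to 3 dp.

q = 0.200

AᵀA·[p, q]ᵀ = Aᵀs reads: 54·p + 6·q = -60;  6·p + 4·q = -6.
det = 54·4 − 6² = 180.
p = ((-60)·4 − 6·(-6))/180 = -17/15; q = (54·(-6) − 6·(-60))/180 = 1/5.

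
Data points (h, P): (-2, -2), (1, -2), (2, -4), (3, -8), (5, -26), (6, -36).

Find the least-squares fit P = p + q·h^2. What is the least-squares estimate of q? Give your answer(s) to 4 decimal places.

XᵀX·[p, q]ᵀ = XᵀP reads: 6·p + 79·q = -78;  79·p + 2035·q = -2044.
(Σ1 = 6, Σh^2 = 79, Σh^2·h^2 = 2035, ΣP = -78, Σh^2·P = -2044.)
Eliminating q: 2035·(row 1) − 79·(row 2) gives 5969·p = 2035·(-78) − 79·(-2044) = 2746, so p = 2746/5969.
Then q = ((-2044) − 79·(2746/5969))/2035 = -6102/5969.

q = -1.0223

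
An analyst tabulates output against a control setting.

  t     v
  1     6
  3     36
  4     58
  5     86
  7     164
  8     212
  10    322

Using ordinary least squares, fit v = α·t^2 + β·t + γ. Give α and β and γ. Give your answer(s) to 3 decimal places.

α = 2.961, β = 2.585, γ = 0.564

Normal-equation sums: Σt^2·t^2 = 17460, Σt^2·t = 2072, Σt^2 = 264, Σt·t = 264, Σt = 38, Σ1 = 7.
Moment sums: Σt^2·v = 57212, Σt·v = 6840, Σv = 884.
So XᵀX·[α, β, γ]ᵀ = Xᵀv: [[17460, 2072, 264]; [2072, 264, 38]; [264, 38, 7]]·[α, β, γ]ᵀ = [57212, 6840, 884]ᵀ.
Solving the 3×3 system (Gaussian elimination) gives α = 32283/10901, β = 28178/10901, γ = 6144/10901.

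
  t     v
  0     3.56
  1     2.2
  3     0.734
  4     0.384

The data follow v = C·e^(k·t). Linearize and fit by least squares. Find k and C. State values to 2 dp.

k = -0.56, C = 3.70

Linearized form: ln v = k·t + ln C. From the 4 transformed points,
XᵀX = [[26.0000, 8.0000]; [8.0000, 4]], rhs = [-3.9677, 0.7919]ᵀ  (here Σt = 8.0000, Σ(t)² = 26.0000, Σln v = 0.7919, Σt·ln v = -3.9677).
Slope k = (n·Σt·ln v − Σt·Σln v)/(n·Σ(t)² − (Σt)²) = (4·-3.9677 − 8.0000·0.7919)/40.0000 = -0.55515; ln C = (Σln v − k·Σt)/n = 1.30825, so C = exp(1.30825) = 3.69971.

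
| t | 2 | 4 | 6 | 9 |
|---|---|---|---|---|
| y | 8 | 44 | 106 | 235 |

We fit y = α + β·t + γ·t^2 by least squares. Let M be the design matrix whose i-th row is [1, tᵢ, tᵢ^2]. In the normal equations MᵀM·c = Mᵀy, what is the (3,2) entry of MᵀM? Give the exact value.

Row 3 ↔ basis t^2, column 2 ↔ basis t, so (MᵀM)_{3,2} = Σᵢ (t^2)·(t) = (4)·(2) + (16)·(4) + (36)·(6) + (81)·(9) = 1017.

1017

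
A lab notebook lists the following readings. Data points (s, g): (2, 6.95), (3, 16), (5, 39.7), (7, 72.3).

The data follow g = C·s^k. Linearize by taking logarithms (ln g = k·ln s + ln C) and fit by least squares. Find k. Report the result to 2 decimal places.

Let Y = ln g. Fitting Y = k·ln s + ln C by least squares:
Σln s = 5.3471, Σ(ln s)² = 8.0643, Σln g = 12.6735, Σln s·ln g = 18.6448.
Equations: 8.0643·k + 5.3471·ln C = 18.6448;  5.3471·k + 4·ln C = 12.6735.
Slope k = (n·Σln s·ln g − Σln s·Σln g)/(n·Σ(ln s)² − (Σln s)²) = (4·18.6448 − 5.3471·12.6735)/3.6655 = 1.85863; ln C = (Σln g − k·Σln s)/n = 0.68381.

k = 1.86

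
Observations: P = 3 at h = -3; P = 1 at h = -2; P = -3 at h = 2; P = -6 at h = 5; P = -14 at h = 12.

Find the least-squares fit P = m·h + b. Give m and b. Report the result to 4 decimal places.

m = -1.1022, b = -0.7139

The normal equations are: 186·m + 14·b = -215;  14·m + 5·b = -19.
(Σh·h = 186, Σh = 14, Σ1 = 5, Σh·P = -215, ΣP = -19.)
Eliminating b: 5·(row 1) − 14·(row 2) gives 734·m = 5·(-215) − 14·(-19) = -809, so m = -809/734.
Then b = ((-19) − 14·(-809/734))/5 = -262/367.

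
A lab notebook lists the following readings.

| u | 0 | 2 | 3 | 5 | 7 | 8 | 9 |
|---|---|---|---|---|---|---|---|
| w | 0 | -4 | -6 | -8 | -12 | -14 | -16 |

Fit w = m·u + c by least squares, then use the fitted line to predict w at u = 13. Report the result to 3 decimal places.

ŵ = -22.526

Normal-equation sums: Σu·u = 232, Σu = 34, Σ1 = 7.
Moment sums: Σu·w = -406, Σw = -60.
XᵀX·[m, c]ᵀ = Xᵀw becomes [[232, 34]; [34, 7]]·[m, c]ᵀ = [-406, -60]ᵀ.
Δ = 232·7 − 34² = 468.
m = ((-406)·7 − 34·(-60))/468 = -401/234; c = (232·(-60) − 34·(-406))/468 = -29/117.
At u = 13: ŵ = (-401/234)·(13) + (-29/117)·(1) = -1757/78.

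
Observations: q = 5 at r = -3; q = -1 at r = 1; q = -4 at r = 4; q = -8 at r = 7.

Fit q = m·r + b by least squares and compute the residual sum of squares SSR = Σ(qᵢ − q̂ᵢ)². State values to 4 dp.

SSR = 0.5023

The normal equations are: 75·m + 9·b = -88;  9·m + 4·b = -8.
(Σr·r = 75, Σr = 9, Σ1 = 4, Σr·q = -88, Σq = -8.)
det = 75·4 − 9² = 219.
m = ((-88)·4 − 9·(-8))/219 = -280/219; b = (75·(-8) − 9·(-88))/219 = 64/73.
Residuals: 21/73, -131/219, 52/219, 16/219; SSR = 110/219.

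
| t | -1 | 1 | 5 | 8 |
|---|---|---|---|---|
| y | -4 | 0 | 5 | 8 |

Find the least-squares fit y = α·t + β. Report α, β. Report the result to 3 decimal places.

α = 1.308, β = -2.000

Compute the Gram sums: Σt·t = 91, Σt = 13, Σ1 = 4.
Right-hand side: Σt·y = 93, Σy = 9.
So MᵀM·[α, β]ᵀ = Mᵀy: [[91, 13]; [13, 4]]·[α, β]ᵀ = [93, 9]ᵀ.
det = 91·4 − 13² = 195.
α = (93·4 − 13·9)/195 = 17/13; β = (91·9 − 13·93)/195 = -2.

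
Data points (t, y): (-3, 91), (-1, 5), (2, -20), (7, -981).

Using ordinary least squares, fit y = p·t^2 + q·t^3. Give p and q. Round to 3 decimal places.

Normal-equation sums: Σt^2·t^2 = 2499, Σt^2·t^3 = 16595, Σt^3·t^3 = 118443.
Right-hand side: Σt^2·y = -47325, Σt^3·y = -339105.
XᵀX·[p, q]ᵀ = Xᵀy becomes [[2499, 16595]; [16595, 118443]]·[p, q]ᵀ = [-47325, -339105]ᵀ.
det = 2499·118443 − 16595² = 20595032.
p = ((-47325)·118443 − 16595·(-339105))/20595032 = 5533125/5148758; q = (2499·(-339105) − 16595·(-47325))/20595032 = -15516255/5148758.

p = 1.075, q = -3.014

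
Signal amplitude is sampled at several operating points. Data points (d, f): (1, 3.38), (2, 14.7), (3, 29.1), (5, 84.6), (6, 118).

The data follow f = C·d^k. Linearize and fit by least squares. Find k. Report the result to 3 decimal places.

k = 1.974

Let Y = ln f. Fitting Y = k·ln d + ln C by least squares:
AᵀA = [[7.4881, 5.1930]; [5.1930, 5]], rhs = [21.2567, 16.4851]ᵀ  (here Σln d = 5.1930, Σ(ln d)² = 7.4881, Σln f = 16.4851, Σln d·ln f = 21.2567).
Solving (det = 10.4737): k = 1.97421, ln C = 1.24662.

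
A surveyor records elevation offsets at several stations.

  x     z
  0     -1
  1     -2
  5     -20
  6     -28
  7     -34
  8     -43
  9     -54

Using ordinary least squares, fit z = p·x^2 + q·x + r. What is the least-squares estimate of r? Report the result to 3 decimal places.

r = -0.662

The normal equations are: 14980·p + 1926·q + 256·r = -10302;  1926·p + 256·q + 36·r = -1338;  256·p + 36·q + 7·r = -182.
Solving the 3×3 system (Gaussian elimination) gives p = -23371/46641, q = -21201/15547, r = -30854/46641.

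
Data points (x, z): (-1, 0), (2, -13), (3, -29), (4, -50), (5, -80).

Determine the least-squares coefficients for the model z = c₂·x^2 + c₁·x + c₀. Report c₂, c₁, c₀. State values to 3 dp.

Entries of AᵀA: Σx^2·x^2 = 979, Σx^2·x = 223, Σx^2 = 55, Σx·x = 55, Σx = 13, Σ1 = 5.
Right-hand side: Σx^2·z = -3113, Σx·z = -713, Σz = -172.
AᵀA·[c₂, c₁, c₀]ᵀ = Aᵀz becomes [[979, 223, 55]; [223, 55, 13]; [55, 13, 5]]·[c₂, c₁, c₀]ᵀ = [-3113, -713, -172]ᵀ.
Inverting the 3×3 Gram matrix, [c₂, c₁, c₀]ᵀ = [-3851/1274, -1441/1274, 163/91]ᵀ.

c₂ = -3.023, c₁ = -1.131, c₀ = 1.791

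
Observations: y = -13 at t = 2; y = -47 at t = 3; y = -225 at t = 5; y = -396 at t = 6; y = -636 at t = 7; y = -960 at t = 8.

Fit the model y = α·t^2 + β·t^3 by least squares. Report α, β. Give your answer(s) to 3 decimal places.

Sums needed: Σt^2·t^2 = 8515, Σt^2·t^3 = 60751, Σt^3·t^3 = 442867.
And Σt^2·y = -112960, Σt^3·y = -824702.
det = 8515·442867 − 60751² = 80328504.
α = ((-112960)·442867 − 60751·(-824702))/80328504 = 1979339/2113908; β = (8515·(-824702) − 60751·(-112960))/80328504 = -4208015/2113908.

α = 0.936, β = -1.991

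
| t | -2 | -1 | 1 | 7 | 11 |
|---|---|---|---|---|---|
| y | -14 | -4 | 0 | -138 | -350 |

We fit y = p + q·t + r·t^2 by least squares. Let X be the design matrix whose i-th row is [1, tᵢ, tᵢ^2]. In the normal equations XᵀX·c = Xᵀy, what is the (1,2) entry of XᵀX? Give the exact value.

16

Row 1 ↔ basis 1, column 2 ↔ basis t, so (XᵀX)_{1,2} = Σᵢ t = (1)·(-2) + (1)·(-1) + (1)·(1) + (1)·(7) + (1)·(11) = 16.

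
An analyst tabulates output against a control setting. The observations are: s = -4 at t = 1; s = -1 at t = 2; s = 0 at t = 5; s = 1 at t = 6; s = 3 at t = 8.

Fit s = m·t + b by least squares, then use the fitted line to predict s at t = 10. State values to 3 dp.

ŝ = 4.590

The normal equations are: 130·m + 22·b = 24;  22·m + 5·b = -1.
Δ = 130·5 − 22² = 166.
m = (24·5 − 22·(-1))/166 = 71/83; b = (130·(-1) − 22·24)/166 = -329/83.
At t = 10: ŝ = (71/83)·(10) + (-329/83)·(1) = 381/83.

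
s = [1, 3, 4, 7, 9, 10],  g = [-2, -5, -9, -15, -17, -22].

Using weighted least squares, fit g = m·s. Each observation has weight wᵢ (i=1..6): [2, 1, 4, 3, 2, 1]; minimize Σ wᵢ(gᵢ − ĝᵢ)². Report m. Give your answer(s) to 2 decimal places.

AᵀWA·[m]ᵀ = AᵀWg reads: 484·m = -1004.
m = (-1004)/484 = -2.07438.

m = -2.07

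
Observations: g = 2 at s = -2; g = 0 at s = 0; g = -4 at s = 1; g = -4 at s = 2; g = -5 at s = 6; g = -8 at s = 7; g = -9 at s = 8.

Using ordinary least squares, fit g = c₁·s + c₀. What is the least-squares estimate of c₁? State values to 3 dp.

MᵀM·[c₁, c₀]ᵀ = Mᵀg reads: 158·c₁ + 22·c₀ = -174;  22·c₁ + 7·c₀ = -28.
(Σs·s = 158, Σs = 22, Σ1 = 7, Σs·g = -174, Σg = -28.)
Δ = 158·7 − 22² = 622.
c₁ = ((-174)·7 − 22·(-28))/622 = -301/311; c₀ = (158·(-28) − 22·(-174))/622 = -298/311.

c₁ = -0.968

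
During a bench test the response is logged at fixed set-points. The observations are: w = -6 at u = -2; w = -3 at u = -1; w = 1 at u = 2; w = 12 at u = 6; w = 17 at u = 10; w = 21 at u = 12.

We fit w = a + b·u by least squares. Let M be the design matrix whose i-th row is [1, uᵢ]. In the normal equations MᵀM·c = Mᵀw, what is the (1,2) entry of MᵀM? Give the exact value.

Row 1 ↔ basis 1, column 2 ↔ basis u, so (MᵀM)_{1,2} = Σᵢ u = (1)·(-2) + (1)·(-1) + (1)·(2) + (1)·(6) + (1)·(10) + (1)·(12) = 27.

27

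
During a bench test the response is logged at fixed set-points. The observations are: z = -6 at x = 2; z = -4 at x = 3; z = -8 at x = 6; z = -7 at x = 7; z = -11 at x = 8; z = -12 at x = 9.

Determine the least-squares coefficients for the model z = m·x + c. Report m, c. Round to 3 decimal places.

m = -0.953, c = -2.442

Sums needed: Σx·x = 243, Σx = 35, Σ1 = 6.
For Aᵀz: Σx·z = -317, Σz = -48.
So AᵀA·[m, c]ᵀ = Aᵀz: [[243, 35]; [35, 6]]·[m, c]ᵀ = [-317, -48]ᵀ.
Δ = 243·6 − 35² = 233.
m = ((-317)·6 − 35·(-48))/233 = -222/233; c = (243·(-48) − 35·(-317))/233 = -569/233.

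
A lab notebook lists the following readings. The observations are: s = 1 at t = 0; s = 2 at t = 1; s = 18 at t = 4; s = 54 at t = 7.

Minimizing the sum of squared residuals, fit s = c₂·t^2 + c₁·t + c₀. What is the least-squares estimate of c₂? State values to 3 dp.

Setting ∂/∂c₂ … = 0 gives: 2658·c₂ + 408·c₁ + 66·c₀ = 2936;  408·c₂ + 66·c₁ + 12·c₀ = 452;  66·c₂ + 12·c₁ + 4·c₀ = 75.
(Σt^2·t^2 = 2658, Σt^2·t = 408, Σt^2 = 66, Σt·t = 66, Σt = 12, Σ1 = 4, Σt^2·s = 2936, Σt·s = 452, Σs = 75.)
Inverting the 3×3 Gram matrix, [c₂, c₁, c₀]ᵀ = [73/66, -29/165, 113/110]ᵀ.

c₂ = 1.106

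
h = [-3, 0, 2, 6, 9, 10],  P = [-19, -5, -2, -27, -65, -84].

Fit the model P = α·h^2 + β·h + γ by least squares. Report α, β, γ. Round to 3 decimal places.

With design matrix X, XᵀX = [[17954, 1926, 230]; [1926, 230, 24]; [230, 24, 6]] and XᵀP = [-14816, -1534, -202]ᵀ.
Inverting the 3×3 Gram matrix, [α, β, γ]ᵀ = [-163036/159275, 361049/159275, -556741/159275]ᵀ.

α = -1.024, β = 2.267, γ = -3.495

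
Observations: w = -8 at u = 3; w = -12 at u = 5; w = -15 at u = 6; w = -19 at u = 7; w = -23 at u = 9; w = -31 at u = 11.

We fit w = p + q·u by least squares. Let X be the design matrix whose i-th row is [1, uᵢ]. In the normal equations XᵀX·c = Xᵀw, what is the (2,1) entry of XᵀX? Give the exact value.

Row 2 ↔ basis u, column 1 ↔ basis 1, so (XᵀX)_{2,1} = Σᵢ u = (3)·(1) + (5)·(1) + (6)·(1) + (7)·(1) + (9)·(1) + (11)·(1) = 41.

41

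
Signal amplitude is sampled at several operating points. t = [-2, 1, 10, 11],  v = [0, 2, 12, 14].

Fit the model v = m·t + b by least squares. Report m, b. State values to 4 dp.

Entries of XᵀX: Σt·t = 226, Σt = 20, Σ1 = 4.
Right-hand side: Σt·v = 276, Σv = 28.
So XᵀX·[m, b]ᵀ = Xᵀv: [[226, 20]; [20, 4]]·[m, b]ᵀ = [276, 28]ᵀ.
Determinant 226·4 − 20² = 504.
m = (276·4 − 20·28)/504 = 68/63; b = (226·28 − 20·276)/504 = 101/63.

m = 1.0794, b = 1.6032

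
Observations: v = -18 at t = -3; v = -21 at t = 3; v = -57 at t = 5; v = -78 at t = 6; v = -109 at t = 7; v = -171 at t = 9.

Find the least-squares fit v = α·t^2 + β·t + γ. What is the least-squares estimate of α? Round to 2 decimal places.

α = -2.02

From the data, Σt^2·t^2 = 11045, Σt^2·t = 1413, Σt^2 = 209, Σt·t = 209, Σt = 27, Σ1 = 6.
Moment sums: Σt^2·v = -23776, Σt·v = -3064, Σv = -454.
So MᵀM·[α, β, γ]ᵀ = Mᵀv: [[11045, 1413, 209]; [1413, 209, 27]; [209, 27, 6]]·[α, β, γ]ᵀ = [-23776, -3064, -454]ᵀ.
Row-reducing yields α = -9181/4550, β = -17573/22750, γ = -21657/11375.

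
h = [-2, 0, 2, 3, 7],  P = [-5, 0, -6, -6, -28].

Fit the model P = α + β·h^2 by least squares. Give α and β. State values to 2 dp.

α = -1.96, β = -0.53

Normal-equation sums: Σ1 = 5, Σh^2 = 66, Σh^2·h^2 = 2514.
For AᵀP: ΣP = -45, Σh^2·P = -1470.
Determinant 5·2514 − 66² = 8214.
α = ((-45)·2514 − 66·(-1470))/8214 = -2685/1369; β = (5·(-1470) − 66·(-45))/8214 = -730/1369.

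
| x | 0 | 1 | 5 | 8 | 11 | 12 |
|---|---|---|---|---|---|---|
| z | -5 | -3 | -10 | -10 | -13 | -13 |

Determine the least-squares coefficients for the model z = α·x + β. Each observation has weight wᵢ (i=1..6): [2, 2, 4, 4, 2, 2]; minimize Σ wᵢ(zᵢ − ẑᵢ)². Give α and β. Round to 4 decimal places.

MᵀWM·[α, β]ᵀ = MᵀWz reads: 888·α + 100·β = -1124;  100·α + 16·β = -148.
(Σwᵢ·x·x = 888, Σwᵢ·x = 100, Σwᵢ·1 = 16, Σwᵢ·x·z = -1124, Σwᵢ·z = -148.)
Eliminating β: 16·(row 1) − 100·(row 2) gives 4208·α = 16·(-1124) − 100·(-148) = -3184, so α = -199/263.
Then β = ((-148) − 100·(-199/263))/16 = -1189/263.

α = -0.7567, β = -4.5209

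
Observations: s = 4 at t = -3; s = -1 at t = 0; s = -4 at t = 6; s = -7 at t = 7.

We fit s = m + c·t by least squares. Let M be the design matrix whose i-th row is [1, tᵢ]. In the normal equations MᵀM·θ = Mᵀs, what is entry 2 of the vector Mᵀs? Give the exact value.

Entry 2 ↔ basis t, so (Mᵀs)_{2} = Σᵢ (t)·sᵢ = (-3)·(4) + (0)·(-1) + (6)·(-4) + (7)·(-7) = -85.

-85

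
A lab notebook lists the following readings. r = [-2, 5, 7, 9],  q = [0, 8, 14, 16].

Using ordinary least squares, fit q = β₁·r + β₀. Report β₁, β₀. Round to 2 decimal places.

β₁ = 1.48, β₀ = 2.49

The normal equations are: 159·β₁ + 19·β₀ = 282;  19·β₁ + 4·β₀ = 38.
(Σr·r = 159, Σr = 19, Σ1 = 4, Σr·q = 282, Σq = 38.)
Δ = 159·4 − 19² = 275.
β₁ = (282·4 − 19·38)/275 = 406/275; β₀ = (159·38 − 19·282)/275 = 684/275.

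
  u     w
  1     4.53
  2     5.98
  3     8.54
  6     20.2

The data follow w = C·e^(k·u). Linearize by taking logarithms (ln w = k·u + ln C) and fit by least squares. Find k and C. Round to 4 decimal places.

k = 0.3005, C = 3.3564

Let Y = ln w. Fitting Y = k·u + ln C by least squares:
AᵀA = [[50.0000, 12.0000]; [12.0000, 4]], rhs = [29.5559, 8.4496]ᵀ  (here Σu = 12.0000, Σ(u)² = 50.0000, Σln w = 8.4496, Σu·ln w = 29.5559).
Solving (det = 56.0000): k = 0.30051, ln C = 1.21086, so C = exp(1.21086) = 3.35636.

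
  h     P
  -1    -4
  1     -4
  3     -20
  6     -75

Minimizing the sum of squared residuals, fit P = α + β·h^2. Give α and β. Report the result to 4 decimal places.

α = -1.9054, β = -2.0293

Entries of XᵀX: Σ1 = 4, Σh^2 = 47, Σh^2·h^2 = 1379.
Right-hand side: ΣP = -103, Σh^2·P = -2888.
Δ = 4·1379 − 47² = 3307.
α = ((-103)·1379 − 47·(-2888))/3307 = -6301/3307; β = (4·(-2888) − 47·(-103))/3307 = -6711/3307.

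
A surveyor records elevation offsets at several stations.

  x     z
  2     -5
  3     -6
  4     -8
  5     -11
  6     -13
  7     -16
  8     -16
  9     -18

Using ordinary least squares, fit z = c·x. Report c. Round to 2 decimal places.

Setting ∂/∂c … = 0 gives: 284·c = -595.
Hence c = -595 / 284 ≈ -2.09507.

c = -2.10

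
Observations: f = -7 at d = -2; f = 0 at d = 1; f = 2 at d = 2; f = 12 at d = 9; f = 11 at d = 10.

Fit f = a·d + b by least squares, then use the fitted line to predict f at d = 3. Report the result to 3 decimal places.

f̂ = 2.109

The normal system AᵀA·[a, b]ᵀ = Aᵀf is [[190, 20]; [20, 5]]·[a, b]ᵀ = [236, 18]ᵀ.
Δ = 190·5 − 20² = 550.
a = (236·5 − 20·18)/550 = 82/55; b = (190·18 − 20·236)/550 = -26/11.
At d = 3: f̂ = (82/55)·(3) + (-26/11)·(1) = 116/55.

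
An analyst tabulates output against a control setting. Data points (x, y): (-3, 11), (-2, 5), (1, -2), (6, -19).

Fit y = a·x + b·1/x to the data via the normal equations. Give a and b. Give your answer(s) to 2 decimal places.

Setting ∂/∂a … = 0 gives: 50·a + 4·b = -159;  4·a + (25/18)·b = -34/3.
Δ = 50·(25/18) − 4² = 481/9.
a = ((-159)·(25/18) − 4·(-34/3))/(481/9) = -243/74; b = (50·(-34/3) − 4·(-159))/(481/9) = 48/37.

a = -3.28, b = 1.30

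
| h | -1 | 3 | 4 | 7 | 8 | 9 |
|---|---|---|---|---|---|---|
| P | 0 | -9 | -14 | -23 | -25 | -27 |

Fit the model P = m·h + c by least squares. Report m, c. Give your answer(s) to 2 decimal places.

m = -2.81, c = -2.26

Normal-equation sums: Σh·h = 220, Σh = 30, Σ1 = 6.
Right-hand side: Σh·P = -687, ΣP = -98.
So MᵀM·[m, c]ᵀ = MᵀP: [[220, 30]; [30, 6]]·[m, c]ᵀ = [-687, -98]ᵀ.
Δ = 220·6 − 30² = 420.
m = ((-687)·6 − 30·(-98))/420 = -197/70; c = (220·(-98) − 30·(-687))/420 = -95/42.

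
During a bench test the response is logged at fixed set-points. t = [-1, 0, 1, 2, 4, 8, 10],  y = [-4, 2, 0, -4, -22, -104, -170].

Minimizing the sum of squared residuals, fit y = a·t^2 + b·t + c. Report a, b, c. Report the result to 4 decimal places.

a = -1.9013, b = 2.0310, c = 0.4151

Forming XᵀX = [[14370, 1584, 186]; [1584, 186, 24]; [186, 24, 7]] and Xᵀy = [-24028, -2624, -302]ᵀ gives XᵀX·[a, b, c]ᵀ = Xᵀy.
Solving the 3×3 system (Gaussian elimination) gives a = -91316/48027, b = 97544/48027, c = 6646/16009.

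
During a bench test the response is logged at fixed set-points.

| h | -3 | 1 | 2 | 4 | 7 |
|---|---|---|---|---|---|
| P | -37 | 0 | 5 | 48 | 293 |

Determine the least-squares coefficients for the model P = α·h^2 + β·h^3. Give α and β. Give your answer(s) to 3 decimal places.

α = -1.044, β = 1.004

From the data, Σh^2·h^2 = 2755, Σh^2·h^3 = 17621, Σh^3·h^3 = 122539.
And Σh^2·P = 14812, Σh^3·P = 104610.
XᵀX·[α, β]ᵀ = XᵀP becomes [[2755, 17621]; [17621, 122539]]·[α, β]ᵀ = [14812, 104610]ᵀ.
det = 2755·122539 − 17621² = 27095304.
α = (14812·122539 − 17621·104610)/27095304 = -14142571/13547652; β = (2755·104610 − 17621·14812)/27095304 = 13599149/13547652.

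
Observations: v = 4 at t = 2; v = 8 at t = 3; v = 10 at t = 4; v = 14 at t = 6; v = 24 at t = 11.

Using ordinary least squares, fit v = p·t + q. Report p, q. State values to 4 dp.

Setting ∂/∂p … = 0 gives: 186·p + 26·q = 420;  26·p + 5·q = 60.
(Σt·t = 186, Σt = 26, Σ1 = 5, Σt·v = 420, Σv = 60.)
Eliminating q: 5·(row 1) − 26·(row 2) gives 254·p = 5·420 − 26·60 = 540, so p = 270/127.
Then q = (60 − 26·(270/127))/5 = 120/127.

p = 2.1260, q = 0.9449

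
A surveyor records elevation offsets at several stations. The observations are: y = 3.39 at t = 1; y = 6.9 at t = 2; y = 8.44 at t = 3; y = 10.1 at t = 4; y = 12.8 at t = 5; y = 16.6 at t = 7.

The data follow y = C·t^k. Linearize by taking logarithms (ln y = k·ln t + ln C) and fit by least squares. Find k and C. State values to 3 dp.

k = 0.789, C = 3.574

Linearized form: ln y = k·ln t + ln C. From the 6 transformed points,
Σln t = 6.7334, Σ(ln t)² = 9.9861, Σln y = 12.9567, Σln t·ln y = 16.4580.
Equations: 9.9861·k + 6.7334·ln C = 16.4580;  6.7334·k + 6·ln C = 12.9567.
Slope k = (n·Σln t·ln y − Σln t·Σln y)/(n·Σ(ln t)² − (Σln t)²) = (6·16.4580 − 6.7334·12.9567)/14.5777 = 0.78924; ln C = (Σln y − k·Σln t)/n = 1.27374, so C = exp(1.27374) = 3.57419.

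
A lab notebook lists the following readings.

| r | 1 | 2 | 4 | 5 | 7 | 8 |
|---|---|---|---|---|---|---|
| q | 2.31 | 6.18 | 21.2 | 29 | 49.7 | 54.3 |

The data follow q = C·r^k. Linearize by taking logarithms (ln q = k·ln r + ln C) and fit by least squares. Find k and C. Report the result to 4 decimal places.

Taking logs, ln q = k·ln r + ln C, so regress ln q on ln r.
AᵀA = [[13.1032, 7.7142]; [7.7142, 6]], rhs = [26.8228, 16.9804]ᵀ  (here Σln r = 7.7142, Σ(ln r)² = 13.1032, Σln q = 16.9804, Σln r·ln q = 26.8228).
Solving (det = 19.1098): k = 1.56704, ln C = 0.81531, so C = exp(0.81531) = 2.25989.

k = 1.5670, C = 2.2599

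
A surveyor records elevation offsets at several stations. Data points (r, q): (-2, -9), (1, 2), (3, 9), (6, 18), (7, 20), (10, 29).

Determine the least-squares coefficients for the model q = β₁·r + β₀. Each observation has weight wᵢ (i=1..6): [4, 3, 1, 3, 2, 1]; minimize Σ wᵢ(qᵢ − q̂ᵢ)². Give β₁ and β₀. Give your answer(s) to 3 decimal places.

β₁ = 3.220, β₀ = -1.915

Entries of AᵀWA: Σwᵢ·r·r = 334, Σwᵢ·r = 40, Σwᵢ·1 = 14.
And Σwᵢ·r·q = 999, Σwᵢ·q = 102.
AᵀWA·[β₁, β₀]ᵀ = AᵀWq becomes [[334, 40]; [40, 14]]·[β₁, β₀]ᵀ = [999, 102]ᵀ.
det = 334·14 − 40² = 3076.
β₁ = (999·14 − 40·102)/3076 = 4953/1538; β₀ = (334·102 − 40·999)/3076 = -1473/769.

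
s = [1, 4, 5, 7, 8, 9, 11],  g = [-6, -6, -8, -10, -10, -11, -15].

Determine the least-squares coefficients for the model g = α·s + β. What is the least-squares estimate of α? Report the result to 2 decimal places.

With design matrix A, AᵀA = [[357, 45]; [45, 7]] and Aᵀg = [-484, -66]ᵀ.
det = 357·7 − 45² = 474.
α = ((-484)·7 − 45·(-66))/474 = -209/237; β = (357·(-66) − 45·(-484))/474 = -297/79.

α = -0.88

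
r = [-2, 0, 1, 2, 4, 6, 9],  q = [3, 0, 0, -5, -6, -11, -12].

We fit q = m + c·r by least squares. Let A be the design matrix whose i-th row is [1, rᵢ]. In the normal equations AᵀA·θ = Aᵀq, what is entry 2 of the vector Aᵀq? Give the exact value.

Entry 2 ↔ basis r, so (Aᵀq)_{2} = Σᵢ (r)·qᵢ = (-2)·(3) + (0)·(0) + (1)·(0) + (2)·(-5) + (4)·(-6) + (6)·(-11) + (9)·(-12) = -214.

-214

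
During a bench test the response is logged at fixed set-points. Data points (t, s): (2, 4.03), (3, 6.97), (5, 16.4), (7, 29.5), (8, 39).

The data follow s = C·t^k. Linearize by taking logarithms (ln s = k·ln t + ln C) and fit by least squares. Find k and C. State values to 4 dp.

k = 1.6410, C = 1.2199

Let Y = ln s. Fitting Y = k·ln t + ln C by least squares:
XᵀX = [[12.3883, 7.4265]; [7.4265, 5]], rhs = [21.8051, 13.1806]ᵀ  (here Σln t = 7.4265, Σ(ln t)² = 12.3883, Σln s = 13.1806, Σln t·ln s = 21.8051).
Slope k = (n·Σln t·ln s − Σln t·Σln s)/(n·Σ(ln t)² − (Σln t)²) = (5·21.8051 − 7.4265·13.1806)/6.7880 = 1.64097; ln C = (Σln s − k·Σln t)/n = 0.19877, so C = exp(0.19877) = 1.21990.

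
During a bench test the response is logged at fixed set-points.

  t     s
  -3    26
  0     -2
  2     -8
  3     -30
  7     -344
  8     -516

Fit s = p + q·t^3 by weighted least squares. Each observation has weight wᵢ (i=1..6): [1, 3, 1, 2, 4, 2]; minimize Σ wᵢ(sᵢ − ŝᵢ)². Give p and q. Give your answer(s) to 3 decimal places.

The normal system AᵀWA·[p, q]ᵀ = AᵀWs is [[13, 2431]; [2431, 997135]]·[p, q]ᵀ = [-2456, -1002738]ᵀ.
Δ = 13·997135 − 2431² = 7052994.
p = ((-2456)·997135 − 2431·(-1002738))/7052994 = -332573/207441; q = (13·(-1002738) − 2431·(-2456))/7052994 = -271733/271269.

p = -1.603, q = -1.002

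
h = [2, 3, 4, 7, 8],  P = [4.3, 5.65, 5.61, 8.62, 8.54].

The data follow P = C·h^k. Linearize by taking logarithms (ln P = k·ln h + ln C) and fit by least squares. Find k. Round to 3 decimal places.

k = 0.508

Taking logs, ln P = k·ln h + ln C, so regress ln P on ln h.
AᵀA = [[11.7199, 7.2034]; [7.2034, 5]], rhs = [13.9557, 9.2137]ᵀ  (here Σln h = 7.2034, Σ(ln h)² = 11.7199, Σln P = 9.2137, Σln h·ln P = 13.9557).
Slope k = (n·Σln h·ln P − Σln h·Σln P)/(n·Σ(ln h)² − (Σln h)²) = (5·13.9557 − 7.2034·9.2137)/6.7102 = 0.50802; ln C = (Σln P − k·Σln h)/n = 1.11083.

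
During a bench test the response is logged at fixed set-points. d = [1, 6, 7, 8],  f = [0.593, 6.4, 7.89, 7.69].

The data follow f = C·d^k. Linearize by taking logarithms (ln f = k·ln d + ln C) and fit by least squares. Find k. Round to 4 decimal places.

With ln fᵢ as the transformed response and ln dᵢ as the regressor:
Σln d = 5.8171, Σ(ln d)² = 11.3210, Σln f = 5.4393, Σln d·ln f = 11.5874.
Equations: 11.3210·k + 5.8171·ln C = 11.5874;  5.8171·k + 4·ln C = 5.4393.
Slope k = (n·Σln d·ln f − Σln d·Σln f)/(n·Σ(ln d)² − (Σln d)²) = (4·11.5874 − 5.8171·5.4393)/11.4454 = 1.28513; ln C = (Σln f − k·Σln d)/n = -0.50913.

k = 1.2851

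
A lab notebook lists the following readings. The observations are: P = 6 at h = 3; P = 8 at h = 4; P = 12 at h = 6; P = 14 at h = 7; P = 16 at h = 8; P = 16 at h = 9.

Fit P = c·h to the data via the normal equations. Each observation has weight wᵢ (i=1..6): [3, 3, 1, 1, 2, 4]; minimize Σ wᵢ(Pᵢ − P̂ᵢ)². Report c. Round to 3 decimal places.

Setting ∂/∂c … = 0 gives: 612·c = 1152.
(Σwᵢ·h·h = 612, Σwᵢ·h·P = 1152.)
Hence c = 1152 / 612 ≈ 1.88235.

c = 1.882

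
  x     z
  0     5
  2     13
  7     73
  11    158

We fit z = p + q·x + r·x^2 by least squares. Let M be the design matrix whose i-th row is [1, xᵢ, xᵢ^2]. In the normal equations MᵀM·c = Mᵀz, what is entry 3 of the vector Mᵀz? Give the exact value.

Entry 3 ↔ basis x^2, so (Mᵀz)_{3} = Σᵢ (x^2)·zᵢ = (0)·(5) + (4)·(13) + (49)·(73) + (121)·(158) = 22747.

22747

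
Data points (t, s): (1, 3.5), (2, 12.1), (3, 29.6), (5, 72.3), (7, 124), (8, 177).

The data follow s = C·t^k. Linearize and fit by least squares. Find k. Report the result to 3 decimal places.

Linearized form: ln s = k·ln t + ln C. From the 6 transformed points,
Over the data: Σln t = 7.4265, Σ(ln t)² = 12.3883, Σln s = 21.4110, Σln t·ln s = 32.4831.
Normal system: [[12.3883, 7.4265]; [7.4265, 6]]·[k, ln C]ᵀ = [32.4831, 21.4110]ᵀ.
Solving (det = 19.1764): k = 1.87150, ln C = 1.25204.

k = 1.871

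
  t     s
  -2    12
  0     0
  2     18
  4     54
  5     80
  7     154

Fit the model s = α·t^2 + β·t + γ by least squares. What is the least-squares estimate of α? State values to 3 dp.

Setting ∂/∂α … = 0 gives: 3314·α + 532·β + 98·γ = 10530;  532·α + 98·β + 16·γ = 1706;  98·α + 16·β + 6·γ = 318.
Row-reducing yields α = 23635/8079, β = 9661/8079, γ = 5462/2693.

α = 2.925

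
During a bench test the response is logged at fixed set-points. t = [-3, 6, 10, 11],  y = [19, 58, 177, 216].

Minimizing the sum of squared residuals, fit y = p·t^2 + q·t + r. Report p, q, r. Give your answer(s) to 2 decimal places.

The normal equations are: 26018·p + 2520·q + 266·r = 46095;  2520·p + 266·q + 24·r = 4437;  266·p + 24·q + 4·r = 470.
(Σt^2·t^2 = 26018, Σt^2·t = 2520, Σt^2 = 266, Σt·t = 266, Σt = 24, Σ1 = 4, Σt^2·y = 46095, Σt·y = 4437, Σy = 470.)
Solving the 3×3 system (Gaussian elimination) gives p = 158186/81181, q = -244167/162362, r = -496201/162362.

p = 1.95, q = -1.50, r = -3.06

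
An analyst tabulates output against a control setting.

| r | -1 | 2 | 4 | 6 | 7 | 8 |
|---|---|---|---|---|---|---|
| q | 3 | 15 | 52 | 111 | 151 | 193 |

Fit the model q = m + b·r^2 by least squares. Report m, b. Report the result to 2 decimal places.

m = 2.33, b = 3.01

Setting ∂/∂m … = 0 gives: 6·m + 170·b = 525;  170·m + 8066·b = 24642.
(Σ1 = 6, Σr^2 = 170, Σr^2·r^2 = 8066, Σq = 525, Σr^2·q = 24642.)
Δ = 6·8066 − 170² = 19496.
m = (525·8066 − 170·24642)/19496 = 22755/9748; b = (6·24642 − 170·525)/19496 = 29301/9748.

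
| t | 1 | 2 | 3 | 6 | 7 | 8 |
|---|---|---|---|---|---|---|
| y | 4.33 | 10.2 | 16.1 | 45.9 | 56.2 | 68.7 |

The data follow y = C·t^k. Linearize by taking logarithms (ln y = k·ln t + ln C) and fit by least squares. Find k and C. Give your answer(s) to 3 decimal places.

Linearized form: ln y = k·ln t + ln C. From the 6 transformed points,
Σln t = 7.6089, Σ(ln t)² = 13.0084, Σln y = 18.6519, Σln t·ln y = 28.1541.
Equations: 13.0084·k + 7.6089·ln C = 28.1541;  7.6089·k + 6·ln C = 18.6519.
Solving (det = 20.1558): k = 1.33981, ln C = 1.40958, so C = exp(1.40958) = 4.09424.

k = 1.340, C = 4.094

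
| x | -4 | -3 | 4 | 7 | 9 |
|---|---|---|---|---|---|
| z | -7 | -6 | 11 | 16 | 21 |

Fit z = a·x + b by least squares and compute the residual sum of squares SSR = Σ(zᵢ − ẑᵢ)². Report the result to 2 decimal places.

Sums needed: Σx·x = 171, Σx = 13, Σ1 = 5.
And Σx·z = 391, Σz = 35.
Δ = 171·5 − 13² = 686.
a = (391·5 − 13·35)/686 = 750/343; b = (171·35 − 13·391)/686 = 451/343.
Residuals: 148/343, -37/49, 46/49, -213/343, 2/343; SSR = 694/343.

SSR = 2.02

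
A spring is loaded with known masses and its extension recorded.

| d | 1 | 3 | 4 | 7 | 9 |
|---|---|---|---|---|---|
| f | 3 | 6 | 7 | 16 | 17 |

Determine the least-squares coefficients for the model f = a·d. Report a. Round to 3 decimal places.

Normal-equation sums: Σd·d = 156.
Moment sums: Σd·f = 314.
So MᵀM·[a]ᵀ = Mᵀf: [[156]]·[a]ᵀ = [314]ᵀ.
a = 314/156 = 2.01282.

a = 2.013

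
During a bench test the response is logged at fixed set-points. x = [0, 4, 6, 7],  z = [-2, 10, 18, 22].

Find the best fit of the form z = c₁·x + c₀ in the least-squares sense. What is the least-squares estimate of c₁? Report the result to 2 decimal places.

Compute the Gram sums: Σx·x = 101, Σx = 17, Σ1 = 4.
Right-hand side: Σx·z = 302, Σz = 48.
Normal equations: [[101, 17]; [17, 4]]·[c₁, c₀]ᵀ = [302, 48]ᵀ.
Eliminating c₀: 4·(row 1) − 17·(row 2) gives 115·c₁ = 4·302 − 17·48 = 392, so c₁ = 392/115.
Then c₀ = (48 − 17·(392/115))/4 = -286/115.

c₁ = 3.41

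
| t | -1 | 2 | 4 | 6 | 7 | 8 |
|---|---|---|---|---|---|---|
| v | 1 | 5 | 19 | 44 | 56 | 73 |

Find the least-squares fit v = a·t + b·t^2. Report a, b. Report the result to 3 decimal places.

With design matrix M, MᵀM = [[170, 1142]; [1142, 8066]] and Mᵀv = [1325, 9325]ᵀ.
det = 170·8066 − 1142² = 67056.
a = (1325·8066 − 1142·9325)/67056 = 9575/16764; b = (170·9325 − 1142·1325)/67056 = 18025/16764.

a = 0.571, b = 1.075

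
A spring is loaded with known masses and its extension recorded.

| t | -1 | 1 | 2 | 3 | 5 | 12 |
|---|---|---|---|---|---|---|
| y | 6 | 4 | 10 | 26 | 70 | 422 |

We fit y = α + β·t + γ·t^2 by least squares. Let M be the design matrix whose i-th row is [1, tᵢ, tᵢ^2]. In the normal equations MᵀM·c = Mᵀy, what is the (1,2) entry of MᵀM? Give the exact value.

22

Row 1 ↔ basis 1, column 2 ↔ basis t, so (MᵀM)_{1,2} = Σᵢ t = (1)·(-1) + (1)·(1) + (1)·(2) + (1)·(3) + (1)·(5) + (1)·(12) = 22.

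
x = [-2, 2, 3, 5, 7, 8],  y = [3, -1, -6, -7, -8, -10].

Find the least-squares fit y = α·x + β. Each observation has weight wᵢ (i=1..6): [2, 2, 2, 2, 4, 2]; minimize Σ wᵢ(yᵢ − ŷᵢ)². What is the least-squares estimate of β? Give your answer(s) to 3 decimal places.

Forming AᵀWA = [[408, 60]; [60, 14]] and AᵀWy = [-506, -74]ᵀ gives AᵀWA·[α, β]ᵀ = AᵀWy.
Eliminating β: 14·(row 1) − 60·(row 2) gives 2112·α = 14·(-506) − 60·(-74) = -2644, so α = -661/528.
Then β = ((-74) − 60·(-661/528))/14 = 7/88.

β = 0.080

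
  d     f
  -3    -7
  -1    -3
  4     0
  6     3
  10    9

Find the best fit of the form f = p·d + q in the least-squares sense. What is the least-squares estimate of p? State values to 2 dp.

p = 1.13

From the data, Σd·d = 162, Σd = 16, Σ1 = 5.
Moment sums: Σd·f = 132, Σf = 2.
Normal equations: [[162, 16]; [16, 5]]·[p, q]ᵀ = [132, 2]ᵀ.
Eliminating q: 5·(row 1) − 16·(row 2) gives 554·p = 5·132 − 16·2 = 628, so p = 314/277.
Then q = (2 − 16·(314/277))/5 = -894/277.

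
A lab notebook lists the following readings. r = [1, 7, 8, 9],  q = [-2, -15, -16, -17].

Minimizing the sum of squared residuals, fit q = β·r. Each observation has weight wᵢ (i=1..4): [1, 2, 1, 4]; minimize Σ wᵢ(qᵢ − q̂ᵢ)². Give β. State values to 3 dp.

Normal-equation sums: Σwᵢ·r·r = 487.
For MᵀWq: Σwᵢ·r·q = -952.
β = (-952)/487 = -1.95483.

β = -1.955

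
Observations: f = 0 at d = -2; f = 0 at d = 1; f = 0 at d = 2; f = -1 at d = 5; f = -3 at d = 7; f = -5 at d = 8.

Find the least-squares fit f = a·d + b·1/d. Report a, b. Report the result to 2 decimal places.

Normal-equation sums: Σd·d = 147, Σd·1/d = 6, Σ1/d·1/d = 123561/78400.
Right-hand side: Σd·f = -66, Σ1/d·f = -351/280.
Normal equations: [[147, 6]; [6, 123561/78400]]·[a, b]ᵀ = [-66, -351/280]ᵀ.
Δ = 147·(123561/78400) − 6² = 313083/1600.
a = ((-66)·(123561/78400) − 6·(-351/280))/(313083/1600) = -840594/1704563; b = (147·(-351/280) − 6·(-66))/(313083/1600) = 37640/34787.

a = -0.49, b = 1.08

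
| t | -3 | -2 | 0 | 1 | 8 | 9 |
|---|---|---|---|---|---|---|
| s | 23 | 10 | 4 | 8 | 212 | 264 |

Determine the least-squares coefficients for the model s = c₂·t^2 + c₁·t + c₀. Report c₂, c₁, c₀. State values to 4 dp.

c₂ = 2.9594, c₁ = 2.3667, c₀ = 3.2802

From the data, Σt^2·t^2 = 10755, Σt^2·t = 1207, Σt^2 = 159, Σt·t = 159, Σt = 13, Σ1 = 6.
For Xᵀs: Σt^2·s = 35207, Σt·s = 3991, Σs = 521.
Solving the 3×3 system (Gaussian elimination) gives c₂ = 16564/5597, c₁ = 66233/27985, c₀ = 91796/27985.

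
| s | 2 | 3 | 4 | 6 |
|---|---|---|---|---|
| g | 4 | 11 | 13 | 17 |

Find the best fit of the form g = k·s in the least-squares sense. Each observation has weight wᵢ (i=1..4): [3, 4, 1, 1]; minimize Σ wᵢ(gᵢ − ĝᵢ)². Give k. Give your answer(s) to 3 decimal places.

MᵀWM·[k]ᵀ = MᵀWg reads: 100·k = 310.
(Σwᵢ·s·s = 100, Σwᵢ·s·g = 310.)
k = 310/100 = 3.1.

k = 3.100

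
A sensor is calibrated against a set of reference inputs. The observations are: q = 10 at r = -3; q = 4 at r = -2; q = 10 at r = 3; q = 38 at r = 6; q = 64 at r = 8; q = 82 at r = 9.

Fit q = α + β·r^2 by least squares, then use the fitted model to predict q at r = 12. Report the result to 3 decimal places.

q̂ = 144.872

Sums needed: Σ1 = 6, Σr^2 = 203, Σr^2·r^2 = 12131.
Right-hand side: Σq = 208, Σr^2·q = 12302.
Δ = 6·12131 − 203² = 31577.
α = (208·12131 − 203·12302)/31577 = 3706/4511; β = (6·12302 − 203·208)/31577 = 31588/31577.
At r = 12: q̂ = (3706/4511)·(1) + (31588/31577)·(144) = 4574614/31577.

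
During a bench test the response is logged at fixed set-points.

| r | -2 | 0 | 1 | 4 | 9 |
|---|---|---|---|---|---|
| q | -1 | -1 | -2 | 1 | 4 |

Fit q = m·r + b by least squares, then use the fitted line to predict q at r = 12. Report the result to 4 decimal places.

q̂ = 5.1311

Compute the Gram sums: Σr·r = 102, Σr = 12, Σ1 = 5.
For Aᵀq: Σr·q = 40, Σq = 1.
So AᵀA·[m, b]ᵀ = Aᵀq: [[102, 12]; [12, 5]]·[m, b]ᵀ = [40, 1]ᵀ.
Determinant 102·5 − 12² = 366.
m = (40·5 − 12·1)/366 = 94/183; b = (102·1 − 12·40)/366 = -63/61.
At r = 12: q̂ = (94/183)·(12) + (-63/61)·(1) = 313/61.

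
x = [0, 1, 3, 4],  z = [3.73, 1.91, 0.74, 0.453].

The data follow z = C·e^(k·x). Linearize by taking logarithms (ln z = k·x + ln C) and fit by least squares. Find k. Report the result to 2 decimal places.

Let Y = ln z. Fitting Y = k·x + ln C by least squares:
XᵀX = [[26.0000, 8.0000]; [8.0000, 4]], rhs = [-3.4237, 0.8705]ᵀ  (here Σx = 8.0000, Σ(x)² = 26.0000, Σln z = 0.8705, Σx·ln z = -3.4237).
Solving (det = 40.0000): k = -0.51648, ln C = 1.25059.

k = -0.52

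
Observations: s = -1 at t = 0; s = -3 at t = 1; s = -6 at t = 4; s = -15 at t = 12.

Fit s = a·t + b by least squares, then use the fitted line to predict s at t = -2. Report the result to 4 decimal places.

ŝ = 0.8451

AᵀA·[a, b]ᵀ = Aᵀs reads: 161·a + 17·b = -207;  17·a + 4·b = -25.
(Σt·t = 161, Σt = 17, Σ1 = 4, Σt·s = -207, Σs = -25.)
Eliminating b: 4·(row 1) − 17·(row 2) gives 355·a = 4·(-207) − 17·(-25) = -403, so a = -403/355.
Then b = ((-25) − 17·(-403/355))/4 = -506/355.
At t = -2: ŝ = (-403/355)·(-2) + (-506/355)·(1) = 60/71.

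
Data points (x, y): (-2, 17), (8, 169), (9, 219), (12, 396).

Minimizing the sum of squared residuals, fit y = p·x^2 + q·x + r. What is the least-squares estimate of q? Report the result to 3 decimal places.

q = -2.371

The normal equations are: 31409·p + 2961·q + 293·r = 85647;  2961·p + 293·q + 27·r = 8041;  293·p + 27·q + 4·r = 801.
Row-reducing yields p = 794433/269644, q = -639427/269644, r = 60063/134822.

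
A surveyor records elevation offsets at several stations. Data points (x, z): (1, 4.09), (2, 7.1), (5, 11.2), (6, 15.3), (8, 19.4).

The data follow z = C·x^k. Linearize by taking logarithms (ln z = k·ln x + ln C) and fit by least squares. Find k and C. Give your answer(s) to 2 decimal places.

k = 0.71, C = 4.11

With ln zᵢ as the transformed response and ln xᵢ as the regressor:
Σln x = 6.1738, Σ(ln x)² = 10.6052, Σln z = 11.4777, Σln x·ln z = 16.3007.
Equations: 10.6052·k + 6.1738·ln C = 16.3007;  6.1738·k + 5·ln C = 11.4777.
Solving (det = 14.9105): k = 0.71377, ln C = 1.41421, so C = exp(1.41421) = 4.11323.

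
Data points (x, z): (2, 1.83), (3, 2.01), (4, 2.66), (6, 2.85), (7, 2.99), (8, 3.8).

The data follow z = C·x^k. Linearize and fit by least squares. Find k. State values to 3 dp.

Let Y = ln z. Fitting Y = k·ln x + ln C by least squares:
Σln x = 8.9952, Σ(ln x)² = 14.9303, Σln z = 5.7584, Σln x·ln z = 9.3260.
Equations: 14.9303·k + 8.9952·ln C = 9.3260;  8.9952·k + 6·ln C = 5.7584.
Solving (det = 8.6686): k = 0.47973, ln C = 0.24052.

k = 0.480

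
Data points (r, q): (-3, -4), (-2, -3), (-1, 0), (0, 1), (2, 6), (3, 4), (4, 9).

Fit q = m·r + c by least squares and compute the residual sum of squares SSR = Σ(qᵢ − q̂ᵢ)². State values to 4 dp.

SSR = 9.0993

From the data, Σr·r = 43, Σr = 3, Σ1 = 7.
Moment sums: Σr·q = 78, Σq = 13.
MᵀM·[m, c]ᵀ = Mᵀq becomes [[43, 3]; [3, 7]]·[m, c]ᵀ = [78, 13]ᵀ.
Eliminating c: 7·(row 1) − 3·(row 2) gives 292·m = 7·78 − 3·13 = 507, so m = 507/292.
Then c = (13 − 3·(507/292))/7 = 325/292.
Residuals: 7/73, -187/292, 91/146, -33/292, 413/292, -339/146, 275/292; SSR = 2657/292.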